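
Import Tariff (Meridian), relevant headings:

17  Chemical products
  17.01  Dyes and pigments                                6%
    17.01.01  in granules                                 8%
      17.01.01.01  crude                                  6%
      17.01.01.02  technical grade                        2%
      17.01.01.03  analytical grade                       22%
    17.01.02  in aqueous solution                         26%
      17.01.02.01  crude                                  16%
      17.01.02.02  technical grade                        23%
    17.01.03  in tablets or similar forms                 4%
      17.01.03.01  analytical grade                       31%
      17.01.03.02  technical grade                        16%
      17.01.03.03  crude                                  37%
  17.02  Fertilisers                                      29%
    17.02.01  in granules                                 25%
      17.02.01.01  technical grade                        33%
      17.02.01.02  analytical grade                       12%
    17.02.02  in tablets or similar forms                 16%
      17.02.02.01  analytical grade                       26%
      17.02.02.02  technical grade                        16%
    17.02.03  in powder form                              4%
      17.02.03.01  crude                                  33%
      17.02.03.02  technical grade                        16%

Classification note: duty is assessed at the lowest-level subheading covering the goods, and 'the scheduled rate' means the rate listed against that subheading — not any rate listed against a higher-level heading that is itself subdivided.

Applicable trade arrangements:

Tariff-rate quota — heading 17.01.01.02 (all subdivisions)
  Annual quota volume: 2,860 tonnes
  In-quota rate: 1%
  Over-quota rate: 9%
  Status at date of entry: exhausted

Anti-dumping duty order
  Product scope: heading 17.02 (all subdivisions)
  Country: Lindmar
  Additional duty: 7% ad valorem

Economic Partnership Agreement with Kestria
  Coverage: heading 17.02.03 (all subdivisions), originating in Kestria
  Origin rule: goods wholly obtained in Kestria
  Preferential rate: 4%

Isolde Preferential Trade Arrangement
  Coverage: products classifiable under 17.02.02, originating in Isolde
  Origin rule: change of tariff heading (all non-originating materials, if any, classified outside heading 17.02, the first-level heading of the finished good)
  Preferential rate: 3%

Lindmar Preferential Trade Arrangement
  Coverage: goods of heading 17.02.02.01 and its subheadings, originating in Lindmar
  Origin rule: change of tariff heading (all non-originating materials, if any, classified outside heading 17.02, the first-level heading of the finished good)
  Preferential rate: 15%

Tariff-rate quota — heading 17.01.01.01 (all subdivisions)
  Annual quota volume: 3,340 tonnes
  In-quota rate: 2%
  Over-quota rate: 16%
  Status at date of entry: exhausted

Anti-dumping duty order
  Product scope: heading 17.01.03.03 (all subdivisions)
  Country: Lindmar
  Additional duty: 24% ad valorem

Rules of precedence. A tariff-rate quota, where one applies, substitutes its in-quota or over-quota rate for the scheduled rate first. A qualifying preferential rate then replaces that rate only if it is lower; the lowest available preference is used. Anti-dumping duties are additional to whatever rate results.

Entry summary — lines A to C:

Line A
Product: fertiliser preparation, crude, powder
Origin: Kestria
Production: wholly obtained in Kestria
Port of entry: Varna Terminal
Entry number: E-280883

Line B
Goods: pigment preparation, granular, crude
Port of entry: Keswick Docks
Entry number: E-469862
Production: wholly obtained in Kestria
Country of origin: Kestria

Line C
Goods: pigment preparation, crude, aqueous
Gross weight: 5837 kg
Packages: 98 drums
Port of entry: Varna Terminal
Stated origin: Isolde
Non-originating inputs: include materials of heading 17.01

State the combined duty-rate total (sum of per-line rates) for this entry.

Line A: fertiliser → 17.02; powder → 17.02.03; crude → 17.02.03.01. Scheduled 33%. Kestria agreement on 17.02.03: wholly obtained → 4% available; preferential 4%. → 4%.
Line B: pigment → 17.01; granular → 17.01.01; crude → 17.01.01.01. Scheduled 6%. quota on 17.01.01.01 exhausted → over-quota 16%; Kestria agreement on 17.02.03: 17.01.01.01 not covered. → 16%.
Line C: pigment → 17.01; aqueous → 17.01.02; crude → 17.01.02.01. Scheduled 16%. Isolde agreement on 17.02.02: 17.01.02.01 not covered. → 16%.
Sum: 4% + 16% + 16% = 36%.

36%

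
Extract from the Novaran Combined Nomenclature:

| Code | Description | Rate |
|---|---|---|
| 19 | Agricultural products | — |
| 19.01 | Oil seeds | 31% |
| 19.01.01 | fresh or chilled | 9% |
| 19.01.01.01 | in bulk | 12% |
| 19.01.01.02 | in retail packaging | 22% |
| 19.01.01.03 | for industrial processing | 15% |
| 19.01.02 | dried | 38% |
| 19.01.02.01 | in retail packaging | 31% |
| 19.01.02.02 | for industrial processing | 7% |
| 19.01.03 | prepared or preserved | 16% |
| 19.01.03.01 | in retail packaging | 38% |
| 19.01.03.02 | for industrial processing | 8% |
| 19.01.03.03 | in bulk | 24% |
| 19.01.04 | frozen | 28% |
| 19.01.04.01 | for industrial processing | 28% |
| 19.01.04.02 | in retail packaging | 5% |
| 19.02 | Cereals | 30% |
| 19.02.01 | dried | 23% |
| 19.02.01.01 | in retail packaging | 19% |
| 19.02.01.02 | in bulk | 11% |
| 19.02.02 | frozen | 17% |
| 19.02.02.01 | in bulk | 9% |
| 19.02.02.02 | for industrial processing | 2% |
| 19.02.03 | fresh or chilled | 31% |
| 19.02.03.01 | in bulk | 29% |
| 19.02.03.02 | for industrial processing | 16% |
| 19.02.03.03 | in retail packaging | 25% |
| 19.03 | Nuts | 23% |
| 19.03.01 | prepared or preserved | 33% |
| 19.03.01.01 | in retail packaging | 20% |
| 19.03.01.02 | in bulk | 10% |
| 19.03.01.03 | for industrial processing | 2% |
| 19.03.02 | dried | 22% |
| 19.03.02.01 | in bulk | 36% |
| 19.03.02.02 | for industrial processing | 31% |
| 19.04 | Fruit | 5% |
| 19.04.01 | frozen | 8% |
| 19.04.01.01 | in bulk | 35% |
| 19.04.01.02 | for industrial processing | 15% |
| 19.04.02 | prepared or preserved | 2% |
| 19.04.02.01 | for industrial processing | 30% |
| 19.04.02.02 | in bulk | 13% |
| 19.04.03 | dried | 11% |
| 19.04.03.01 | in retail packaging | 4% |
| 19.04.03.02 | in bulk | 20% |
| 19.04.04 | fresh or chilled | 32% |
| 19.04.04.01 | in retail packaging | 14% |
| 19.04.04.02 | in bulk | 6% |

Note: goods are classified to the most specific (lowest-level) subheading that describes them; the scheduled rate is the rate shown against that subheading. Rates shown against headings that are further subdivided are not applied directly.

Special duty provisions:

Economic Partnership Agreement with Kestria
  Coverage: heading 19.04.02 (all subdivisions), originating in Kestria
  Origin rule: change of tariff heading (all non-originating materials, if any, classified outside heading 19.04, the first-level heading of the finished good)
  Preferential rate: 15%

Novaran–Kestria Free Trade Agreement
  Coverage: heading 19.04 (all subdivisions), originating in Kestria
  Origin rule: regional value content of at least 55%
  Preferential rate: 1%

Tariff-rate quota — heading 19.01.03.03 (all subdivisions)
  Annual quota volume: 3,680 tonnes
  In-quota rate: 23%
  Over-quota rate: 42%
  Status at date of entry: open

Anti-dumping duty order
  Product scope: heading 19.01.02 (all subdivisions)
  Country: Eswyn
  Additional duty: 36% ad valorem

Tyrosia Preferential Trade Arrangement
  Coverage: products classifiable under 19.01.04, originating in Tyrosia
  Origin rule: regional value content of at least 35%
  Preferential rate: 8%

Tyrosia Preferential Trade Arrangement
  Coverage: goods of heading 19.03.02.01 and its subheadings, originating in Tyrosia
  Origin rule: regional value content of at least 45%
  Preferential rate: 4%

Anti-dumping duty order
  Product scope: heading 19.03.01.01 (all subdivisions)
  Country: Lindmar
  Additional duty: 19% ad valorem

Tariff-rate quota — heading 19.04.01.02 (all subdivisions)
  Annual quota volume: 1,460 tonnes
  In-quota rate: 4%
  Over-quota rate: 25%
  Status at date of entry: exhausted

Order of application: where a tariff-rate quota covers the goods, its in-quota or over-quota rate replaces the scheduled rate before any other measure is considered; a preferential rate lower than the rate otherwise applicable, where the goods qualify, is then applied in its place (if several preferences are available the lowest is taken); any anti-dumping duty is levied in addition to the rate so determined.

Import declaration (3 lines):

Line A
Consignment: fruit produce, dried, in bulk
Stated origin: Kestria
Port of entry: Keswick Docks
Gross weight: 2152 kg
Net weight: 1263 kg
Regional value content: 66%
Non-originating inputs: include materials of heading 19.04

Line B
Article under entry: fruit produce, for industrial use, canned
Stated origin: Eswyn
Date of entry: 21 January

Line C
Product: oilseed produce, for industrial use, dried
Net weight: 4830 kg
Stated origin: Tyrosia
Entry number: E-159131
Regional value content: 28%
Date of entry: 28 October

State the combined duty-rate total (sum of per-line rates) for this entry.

38%

Line A: fruit → 19.04; dried → 19.04.03; in bulk → 19.04.03.02. Scheduled 20%. Kestria agreement on 19.04.02: 19.04.03.02 not covered; Kestria agreement on 19.04: RVC ≥ 55% → 1% available; preferential 1%. → 1%.
Line B: fruit → 19.04; canned → 19.04.02; for industrial use → 19.04.02.01. Scheduled 30%. No special measure applies. → 30%.
Line C: oilseed → 19.01; dried → 19.01.02; for industrial use → 19.01.02.02. Scheduled 7%. Tyrosia agreement on 19.01.04: 19.01.02.02 not covered; Tyrosia agreement on 19.03.02.01: 19.01.02.02 not covered. → 7%.
Sum: 1% + 30% + 7% = 38%.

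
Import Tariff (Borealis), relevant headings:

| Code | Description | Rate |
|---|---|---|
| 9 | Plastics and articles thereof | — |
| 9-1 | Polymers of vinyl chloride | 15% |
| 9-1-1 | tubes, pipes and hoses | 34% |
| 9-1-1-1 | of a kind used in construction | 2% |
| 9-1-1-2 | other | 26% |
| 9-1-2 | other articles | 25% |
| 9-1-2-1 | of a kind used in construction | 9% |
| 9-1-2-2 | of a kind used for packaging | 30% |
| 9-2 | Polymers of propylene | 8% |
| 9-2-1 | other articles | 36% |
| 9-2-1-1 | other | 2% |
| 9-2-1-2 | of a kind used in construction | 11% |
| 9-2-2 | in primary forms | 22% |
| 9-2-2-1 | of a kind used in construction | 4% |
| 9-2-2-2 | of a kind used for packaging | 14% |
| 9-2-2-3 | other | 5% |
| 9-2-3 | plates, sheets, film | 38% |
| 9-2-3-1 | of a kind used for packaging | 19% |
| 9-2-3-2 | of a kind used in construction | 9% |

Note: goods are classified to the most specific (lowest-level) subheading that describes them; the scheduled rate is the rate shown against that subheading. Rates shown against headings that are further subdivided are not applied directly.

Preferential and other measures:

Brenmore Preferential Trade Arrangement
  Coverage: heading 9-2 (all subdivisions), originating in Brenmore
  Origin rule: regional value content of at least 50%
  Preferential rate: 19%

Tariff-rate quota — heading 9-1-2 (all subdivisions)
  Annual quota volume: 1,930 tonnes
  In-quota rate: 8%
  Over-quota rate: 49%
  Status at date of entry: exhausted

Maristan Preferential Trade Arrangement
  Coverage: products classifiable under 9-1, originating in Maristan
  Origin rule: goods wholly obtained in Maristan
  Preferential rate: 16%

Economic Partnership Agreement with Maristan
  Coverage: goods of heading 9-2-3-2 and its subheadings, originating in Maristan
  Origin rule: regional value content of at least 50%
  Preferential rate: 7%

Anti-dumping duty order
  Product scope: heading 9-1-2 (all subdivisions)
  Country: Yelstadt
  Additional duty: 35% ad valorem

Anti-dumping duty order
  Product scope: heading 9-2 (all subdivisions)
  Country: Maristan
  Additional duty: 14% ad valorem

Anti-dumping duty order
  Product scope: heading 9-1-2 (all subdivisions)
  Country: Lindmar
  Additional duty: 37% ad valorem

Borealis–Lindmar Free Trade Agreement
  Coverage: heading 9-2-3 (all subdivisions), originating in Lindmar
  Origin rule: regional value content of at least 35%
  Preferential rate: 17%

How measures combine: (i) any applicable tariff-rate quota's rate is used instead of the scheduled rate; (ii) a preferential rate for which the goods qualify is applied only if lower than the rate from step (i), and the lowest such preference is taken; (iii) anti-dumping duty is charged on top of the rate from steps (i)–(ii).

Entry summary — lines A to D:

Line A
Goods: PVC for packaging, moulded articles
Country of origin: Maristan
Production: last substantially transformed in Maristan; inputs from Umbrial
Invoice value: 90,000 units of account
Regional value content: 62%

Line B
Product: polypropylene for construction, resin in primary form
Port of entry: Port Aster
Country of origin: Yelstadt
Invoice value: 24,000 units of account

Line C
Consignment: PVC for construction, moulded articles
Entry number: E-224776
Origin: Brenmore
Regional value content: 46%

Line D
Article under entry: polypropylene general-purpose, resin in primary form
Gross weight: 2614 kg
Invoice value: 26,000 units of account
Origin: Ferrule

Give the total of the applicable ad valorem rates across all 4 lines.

Line A: PVC → 9-1; moulded articles → 9-1-2; for packaging → 9-1-2-2. Scheduled 30%. quota on 9-1-2 exhausted → over-quota 49%; Maristan agreement on 9-1: not wholly obtained; Maristan agreement on 9-2-3-2: 9-1-2-2 not covered. → 49%.
Line B: polypropylene → 9-2; resin in primary form → 9-2-2; for construction → 9-2-2-1. Scheduled 4%. No special measure applies. → 4%.
Line C: PVC → 9-1; moulded articles → 9-1-2; for construction → 9-1-2-1. Scheduled 9%. quota on 9-1-2 exhausted → over-quota 49%; Brenmore agreement on 9-2: 9-1-2-1 not covered. → 49%.
Line D: polypropylene → 9-2; resin in primary form → 9-2-2; general-purpose → 9-2-2-3. Scheduled 5%. No special measure applies. → 5%.
Sum: 49% + 4% + 49% + 5% = 107%.

107%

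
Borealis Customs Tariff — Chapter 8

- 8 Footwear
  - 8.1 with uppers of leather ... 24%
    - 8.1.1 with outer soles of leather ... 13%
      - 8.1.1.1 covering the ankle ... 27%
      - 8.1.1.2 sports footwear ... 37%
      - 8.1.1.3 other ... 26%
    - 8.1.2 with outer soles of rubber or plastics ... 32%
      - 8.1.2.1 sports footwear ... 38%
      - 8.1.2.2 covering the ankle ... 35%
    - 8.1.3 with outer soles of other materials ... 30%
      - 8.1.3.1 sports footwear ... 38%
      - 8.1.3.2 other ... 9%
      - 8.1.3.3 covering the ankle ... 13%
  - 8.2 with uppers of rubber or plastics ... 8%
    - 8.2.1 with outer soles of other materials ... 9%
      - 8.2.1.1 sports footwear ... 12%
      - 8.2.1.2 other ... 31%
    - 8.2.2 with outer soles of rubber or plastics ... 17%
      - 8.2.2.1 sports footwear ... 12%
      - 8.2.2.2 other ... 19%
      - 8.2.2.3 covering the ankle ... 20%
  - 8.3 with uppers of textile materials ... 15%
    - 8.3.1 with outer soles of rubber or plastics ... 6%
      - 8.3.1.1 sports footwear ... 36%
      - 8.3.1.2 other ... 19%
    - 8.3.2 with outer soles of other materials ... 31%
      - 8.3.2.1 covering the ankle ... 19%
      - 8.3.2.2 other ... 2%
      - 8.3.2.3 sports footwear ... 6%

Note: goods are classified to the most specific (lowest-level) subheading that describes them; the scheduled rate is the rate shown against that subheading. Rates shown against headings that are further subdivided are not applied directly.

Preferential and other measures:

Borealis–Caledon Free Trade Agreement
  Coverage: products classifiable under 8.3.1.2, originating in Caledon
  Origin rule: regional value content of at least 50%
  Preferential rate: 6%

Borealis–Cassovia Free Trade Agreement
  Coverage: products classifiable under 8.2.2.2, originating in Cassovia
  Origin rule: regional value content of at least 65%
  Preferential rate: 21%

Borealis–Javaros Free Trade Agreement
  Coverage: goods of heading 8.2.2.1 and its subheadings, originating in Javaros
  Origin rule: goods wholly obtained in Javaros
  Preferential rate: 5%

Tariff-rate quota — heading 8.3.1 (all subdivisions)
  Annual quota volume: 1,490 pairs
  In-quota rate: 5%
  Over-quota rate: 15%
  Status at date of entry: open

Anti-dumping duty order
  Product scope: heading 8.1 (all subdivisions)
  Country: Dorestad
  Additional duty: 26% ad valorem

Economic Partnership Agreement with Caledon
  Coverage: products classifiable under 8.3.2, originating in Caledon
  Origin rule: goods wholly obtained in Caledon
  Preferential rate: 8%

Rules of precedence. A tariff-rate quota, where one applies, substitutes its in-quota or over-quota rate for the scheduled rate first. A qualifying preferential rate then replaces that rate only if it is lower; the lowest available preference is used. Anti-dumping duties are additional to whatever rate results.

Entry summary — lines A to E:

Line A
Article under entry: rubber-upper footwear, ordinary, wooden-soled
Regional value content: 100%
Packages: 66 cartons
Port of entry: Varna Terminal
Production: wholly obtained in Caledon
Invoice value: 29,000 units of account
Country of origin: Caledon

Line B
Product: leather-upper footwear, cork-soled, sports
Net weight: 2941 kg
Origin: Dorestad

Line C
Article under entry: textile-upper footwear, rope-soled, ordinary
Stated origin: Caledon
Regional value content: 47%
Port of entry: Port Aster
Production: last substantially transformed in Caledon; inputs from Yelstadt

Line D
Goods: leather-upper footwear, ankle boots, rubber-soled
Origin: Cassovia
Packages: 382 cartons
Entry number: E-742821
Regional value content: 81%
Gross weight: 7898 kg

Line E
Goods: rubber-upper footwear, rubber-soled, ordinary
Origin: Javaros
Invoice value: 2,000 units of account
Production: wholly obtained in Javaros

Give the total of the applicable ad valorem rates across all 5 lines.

Line A: rubber-upper → 8.2; wooden-soled → 8.2.1; ordinary → 8.2.1.2. Scheduled 31%. Caledon agreement on 8.3.1.2: 8.2.1.2 not covered; Caledon agreement on 8.3.2: 8.2.1.2 not covered. → 31%.
Line B: leather-upper → 8.1; cork-soled → 8.1.3; sports → 8.1.3.1. Scheduled 38%. anti-dumping (Dorestad, 8.1): +26%; total 38% + 26% = 64%. → 64%.
Line C: textile-upper → 8.3; rope-soled → 8.3.2; ordinary → 8.3.2.2. Scheduled 2%. Caledon agreement on 8.3.1.2: 8.3.2.2 not covered; Caledon agreement on 8.3.2: not wholly obtained. → 2%.
Line D: leather-upper → 8.1; rubber-soled → 8.1.2; ankle boots → 8.1.2.2. Scheduled 35%. Cassovia agreement on 8.2.2.2: 8.1.2.2 not covered. → 35%.
Line E: rubber-upper → 8.2; rubber-soled → 8.2.2; ordinary → 8.2.2.2. Scheduled 19%. Javaros agreement on 8.2.2.1: 8.2.2.2 not covered. → 19%.
Sum: 31% + 64% + 2% + 35% + 19% = 151%.

151%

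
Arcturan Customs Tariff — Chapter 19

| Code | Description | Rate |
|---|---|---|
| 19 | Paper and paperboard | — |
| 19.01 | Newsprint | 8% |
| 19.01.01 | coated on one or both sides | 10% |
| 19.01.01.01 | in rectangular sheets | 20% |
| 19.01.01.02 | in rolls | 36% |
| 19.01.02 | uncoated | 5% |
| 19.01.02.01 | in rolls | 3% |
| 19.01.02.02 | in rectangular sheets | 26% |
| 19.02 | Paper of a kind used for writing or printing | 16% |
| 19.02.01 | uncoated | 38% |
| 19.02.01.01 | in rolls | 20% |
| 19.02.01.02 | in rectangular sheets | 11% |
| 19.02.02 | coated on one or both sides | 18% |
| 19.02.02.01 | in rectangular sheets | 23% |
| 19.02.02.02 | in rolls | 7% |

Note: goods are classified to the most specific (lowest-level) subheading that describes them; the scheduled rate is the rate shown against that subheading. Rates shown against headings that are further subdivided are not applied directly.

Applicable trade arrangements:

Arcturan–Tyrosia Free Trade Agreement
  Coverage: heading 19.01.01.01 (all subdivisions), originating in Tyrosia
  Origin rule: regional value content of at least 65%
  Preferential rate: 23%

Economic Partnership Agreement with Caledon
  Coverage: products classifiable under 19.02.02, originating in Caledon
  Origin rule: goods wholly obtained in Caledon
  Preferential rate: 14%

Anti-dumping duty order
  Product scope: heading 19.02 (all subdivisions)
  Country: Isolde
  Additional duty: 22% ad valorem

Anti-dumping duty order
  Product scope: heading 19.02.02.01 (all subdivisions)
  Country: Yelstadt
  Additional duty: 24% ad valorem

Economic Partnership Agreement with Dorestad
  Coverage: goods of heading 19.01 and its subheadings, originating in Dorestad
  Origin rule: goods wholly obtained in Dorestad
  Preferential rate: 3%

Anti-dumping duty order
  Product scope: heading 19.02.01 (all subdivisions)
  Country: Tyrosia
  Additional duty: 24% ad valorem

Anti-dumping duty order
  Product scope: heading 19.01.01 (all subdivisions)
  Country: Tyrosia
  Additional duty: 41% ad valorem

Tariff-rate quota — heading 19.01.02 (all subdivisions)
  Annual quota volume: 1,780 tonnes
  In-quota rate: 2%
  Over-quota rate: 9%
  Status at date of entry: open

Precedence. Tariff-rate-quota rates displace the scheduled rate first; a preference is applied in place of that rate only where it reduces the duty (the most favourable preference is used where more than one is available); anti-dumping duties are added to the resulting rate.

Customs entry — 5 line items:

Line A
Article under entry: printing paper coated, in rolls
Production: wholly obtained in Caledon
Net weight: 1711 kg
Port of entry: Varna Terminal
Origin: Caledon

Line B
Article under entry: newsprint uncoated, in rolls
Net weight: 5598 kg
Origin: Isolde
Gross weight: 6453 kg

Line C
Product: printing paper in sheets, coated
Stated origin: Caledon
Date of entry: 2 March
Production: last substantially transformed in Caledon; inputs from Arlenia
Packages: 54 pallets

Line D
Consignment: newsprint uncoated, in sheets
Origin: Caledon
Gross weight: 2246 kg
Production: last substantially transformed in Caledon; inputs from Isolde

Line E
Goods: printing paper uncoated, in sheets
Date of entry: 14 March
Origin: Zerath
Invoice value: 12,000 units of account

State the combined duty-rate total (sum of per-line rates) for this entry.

Line A: printing paper → 19.02; coated → 19.02.02; in rolls → 19.02.02.02. Scheduled 7%. Caledon agreement on 19.02.02: wholly obtained → 14% available; preference 14% not lower than 7% → no reduction. → 7%.
Line B: newsprint → 19.01; uncoated → 19.01.02; in rolls → 19.01.02.01. Scheduled 3%. quota on 19.01.02 open → in-quota 2%. → 2%.
Line C: printing paper → 19.02; coated → 19.02.02; in sheets → 19.02.02.01. Scheduled 23%. Caledon agreement on 19.02.02: not wholly obtained. → 23%.
Line D: newsprint → 19.01; uncoated → 19.01.02; in sheets → 19.01.02.02. Scheduled 26%. quota on 19.01.02 open → in-quota 2%; Caledon agreement on 19.02.02: 19.01.02.02 not covered. → 2%.
Line E: printing paper → 19.02; uncoated → 19.02.01; in sheets → 19.02.01.02. Scheduled 11%. No special measure applies. → 11%.
Sum: 7% + 2% + 23% + 2% + 11% = 45%.

45%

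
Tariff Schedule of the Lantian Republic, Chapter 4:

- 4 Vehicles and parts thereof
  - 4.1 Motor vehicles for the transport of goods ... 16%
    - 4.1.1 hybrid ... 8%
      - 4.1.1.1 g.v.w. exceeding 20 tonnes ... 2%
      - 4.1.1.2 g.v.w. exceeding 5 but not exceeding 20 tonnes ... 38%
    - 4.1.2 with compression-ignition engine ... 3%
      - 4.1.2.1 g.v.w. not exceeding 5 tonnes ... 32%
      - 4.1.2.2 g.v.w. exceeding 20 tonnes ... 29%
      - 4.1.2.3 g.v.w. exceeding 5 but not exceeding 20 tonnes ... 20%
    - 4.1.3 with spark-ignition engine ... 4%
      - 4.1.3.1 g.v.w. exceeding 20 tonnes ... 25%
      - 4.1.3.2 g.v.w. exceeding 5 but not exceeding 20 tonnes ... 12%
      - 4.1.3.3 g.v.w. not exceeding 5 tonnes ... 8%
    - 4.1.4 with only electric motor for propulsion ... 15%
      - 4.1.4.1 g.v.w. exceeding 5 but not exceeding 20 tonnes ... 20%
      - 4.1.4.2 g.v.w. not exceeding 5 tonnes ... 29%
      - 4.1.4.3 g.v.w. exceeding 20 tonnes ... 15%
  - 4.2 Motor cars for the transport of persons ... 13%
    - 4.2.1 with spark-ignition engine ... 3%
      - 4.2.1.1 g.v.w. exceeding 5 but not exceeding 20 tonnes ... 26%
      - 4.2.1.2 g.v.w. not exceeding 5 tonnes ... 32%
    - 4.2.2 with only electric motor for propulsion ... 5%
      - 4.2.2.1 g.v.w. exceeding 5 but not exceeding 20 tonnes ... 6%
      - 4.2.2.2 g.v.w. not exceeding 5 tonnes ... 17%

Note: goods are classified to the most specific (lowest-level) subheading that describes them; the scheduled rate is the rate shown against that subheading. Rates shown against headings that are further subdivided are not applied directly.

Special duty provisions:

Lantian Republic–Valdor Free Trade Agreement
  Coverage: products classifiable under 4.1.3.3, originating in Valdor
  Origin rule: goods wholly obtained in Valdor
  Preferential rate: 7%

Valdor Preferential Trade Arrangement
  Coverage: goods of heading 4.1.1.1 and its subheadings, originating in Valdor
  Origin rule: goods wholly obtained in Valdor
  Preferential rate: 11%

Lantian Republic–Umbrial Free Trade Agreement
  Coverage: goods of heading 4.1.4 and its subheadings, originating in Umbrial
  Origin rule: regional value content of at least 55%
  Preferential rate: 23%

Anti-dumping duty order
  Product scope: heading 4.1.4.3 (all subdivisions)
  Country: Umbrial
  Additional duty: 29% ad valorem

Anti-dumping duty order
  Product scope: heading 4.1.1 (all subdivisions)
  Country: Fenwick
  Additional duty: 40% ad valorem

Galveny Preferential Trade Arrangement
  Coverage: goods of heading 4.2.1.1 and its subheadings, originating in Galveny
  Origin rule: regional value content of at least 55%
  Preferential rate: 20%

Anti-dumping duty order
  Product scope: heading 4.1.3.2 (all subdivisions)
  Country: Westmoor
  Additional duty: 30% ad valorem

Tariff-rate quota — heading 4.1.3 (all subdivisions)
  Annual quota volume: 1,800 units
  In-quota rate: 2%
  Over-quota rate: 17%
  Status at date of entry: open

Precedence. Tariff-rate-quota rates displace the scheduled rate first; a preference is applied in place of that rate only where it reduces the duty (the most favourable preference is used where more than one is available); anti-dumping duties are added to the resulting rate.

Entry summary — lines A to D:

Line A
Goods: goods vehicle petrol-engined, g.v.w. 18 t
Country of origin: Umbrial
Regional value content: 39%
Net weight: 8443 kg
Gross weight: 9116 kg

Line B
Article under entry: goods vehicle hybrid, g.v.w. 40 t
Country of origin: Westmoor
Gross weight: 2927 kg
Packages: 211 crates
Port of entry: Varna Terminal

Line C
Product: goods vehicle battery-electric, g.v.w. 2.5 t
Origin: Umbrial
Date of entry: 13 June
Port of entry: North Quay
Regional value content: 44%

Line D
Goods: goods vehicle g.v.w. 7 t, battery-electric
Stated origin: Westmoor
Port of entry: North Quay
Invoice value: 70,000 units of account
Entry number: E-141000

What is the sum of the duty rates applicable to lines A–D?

Line A: goods vehicle → 4.1; petrol-engined → 4.1.3; g.v.w. 18 t → 4.1.3.2. Scheduled 12%. quota on 4.1.3 open → in-quota 2%; Umbrial agreement on 4.1.4: 4.1.3.2 not covered. → 2%.
Line B: goods vehicle → 4.1; hybrid → 4.1.1; g.v.w. 40 t → 4.1.1.1. Scheduled 2%. No special measure applies. → 2%.
Line C: goods vehicle → 4.1; battery-electric → 4.1.4; g.v.w. 2.5 t → 4.1.4.2. Scheduled 29%. Umbrial agreement on 4.1.4: RVC < 55%. → 29%.
Line D: goods vehicle → 4.1; battery-electric → 4.1.4; g.v.w. 7 t → 4.1.4.1. Scheduled 20%. No special measure applies. → 20%.
Sum: 2% + 2% + 29% + 20% = 53%.

53%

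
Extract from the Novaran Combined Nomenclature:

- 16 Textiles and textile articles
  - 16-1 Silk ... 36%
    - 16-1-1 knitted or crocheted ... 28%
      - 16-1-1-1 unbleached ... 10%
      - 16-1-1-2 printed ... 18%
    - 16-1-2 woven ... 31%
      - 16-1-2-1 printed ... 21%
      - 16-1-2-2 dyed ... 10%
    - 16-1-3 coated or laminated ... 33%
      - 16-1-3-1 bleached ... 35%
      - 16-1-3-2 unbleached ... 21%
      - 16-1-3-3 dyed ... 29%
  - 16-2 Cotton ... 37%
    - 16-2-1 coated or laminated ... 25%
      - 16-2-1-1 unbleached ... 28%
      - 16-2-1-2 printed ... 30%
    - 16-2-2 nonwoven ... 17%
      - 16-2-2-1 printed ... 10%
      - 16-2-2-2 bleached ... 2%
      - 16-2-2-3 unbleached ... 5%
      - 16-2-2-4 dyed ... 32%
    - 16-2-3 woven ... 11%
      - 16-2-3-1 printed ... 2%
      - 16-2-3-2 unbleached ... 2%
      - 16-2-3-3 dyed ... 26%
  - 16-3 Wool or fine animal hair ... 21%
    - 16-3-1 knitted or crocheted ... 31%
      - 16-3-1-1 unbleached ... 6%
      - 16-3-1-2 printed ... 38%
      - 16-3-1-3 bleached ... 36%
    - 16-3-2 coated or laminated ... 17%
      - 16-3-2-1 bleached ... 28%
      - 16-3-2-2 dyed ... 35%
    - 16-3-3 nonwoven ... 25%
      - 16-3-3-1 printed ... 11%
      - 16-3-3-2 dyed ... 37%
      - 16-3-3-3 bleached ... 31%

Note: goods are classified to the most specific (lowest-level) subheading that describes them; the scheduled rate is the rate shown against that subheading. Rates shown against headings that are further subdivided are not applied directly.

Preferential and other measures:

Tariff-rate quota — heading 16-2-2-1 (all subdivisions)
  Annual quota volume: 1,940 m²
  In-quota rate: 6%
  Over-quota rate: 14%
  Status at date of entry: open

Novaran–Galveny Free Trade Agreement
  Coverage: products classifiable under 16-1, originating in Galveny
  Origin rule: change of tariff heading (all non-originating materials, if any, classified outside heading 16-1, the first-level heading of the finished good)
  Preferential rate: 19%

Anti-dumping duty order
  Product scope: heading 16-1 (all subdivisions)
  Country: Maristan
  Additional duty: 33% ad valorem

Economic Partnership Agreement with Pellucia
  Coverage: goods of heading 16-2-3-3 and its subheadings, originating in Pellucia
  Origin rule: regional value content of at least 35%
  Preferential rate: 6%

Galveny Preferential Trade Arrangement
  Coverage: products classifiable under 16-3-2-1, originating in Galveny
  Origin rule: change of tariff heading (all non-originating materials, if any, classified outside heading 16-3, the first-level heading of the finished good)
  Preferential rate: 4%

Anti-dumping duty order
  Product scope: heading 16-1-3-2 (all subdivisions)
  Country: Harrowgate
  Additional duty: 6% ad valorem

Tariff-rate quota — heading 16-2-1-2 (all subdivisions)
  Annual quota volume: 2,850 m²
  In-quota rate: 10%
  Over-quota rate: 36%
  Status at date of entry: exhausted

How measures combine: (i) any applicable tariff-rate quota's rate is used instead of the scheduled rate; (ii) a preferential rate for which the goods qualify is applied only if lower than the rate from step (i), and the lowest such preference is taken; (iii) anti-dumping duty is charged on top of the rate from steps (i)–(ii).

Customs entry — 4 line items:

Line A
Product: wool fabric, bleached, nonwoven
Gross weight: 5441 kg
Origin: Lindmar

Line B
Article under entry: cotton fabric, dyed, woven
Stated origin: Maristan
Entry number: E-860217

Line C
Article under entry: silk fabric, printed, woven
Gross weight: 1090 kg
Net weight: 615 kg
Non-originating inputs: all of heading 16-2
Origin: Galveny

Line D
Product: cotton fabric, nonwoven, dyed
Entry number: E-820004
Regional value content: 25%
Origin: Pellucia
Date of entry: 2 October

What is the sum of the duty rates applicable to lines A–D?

Line A: wool → 16-3; nonwoven → 16-3-3; bleached → 16-3-3-3. Scheduled 31%. No special measure applies. → 31%.
Line B: cotton → 16-2; woven → 16-2-3; dyed → 16-2-3-3. Scheduled 26%. No special measure applies. → 26%.
Line C: silk → 16-1; woven → 16-1-2; printed → 16-1-2-1. Scheduled 21%. Galveny agreement on 16-1: CTH met → 19% available; Galveny agreement on 16-3-2-1: 16-1-2-1 not covered; preferential 19%. → 19%.
Line D: cotton → 16-2; nonwoven → 16-2-2; dyed → 16-2-2-4. Scheduled 32%. Pellucia agreement on 16-2-3-3: 16-2-2-4 not covered. → 32%.
Sum: 31% + 26% + 19% + 32% = 108%.

108%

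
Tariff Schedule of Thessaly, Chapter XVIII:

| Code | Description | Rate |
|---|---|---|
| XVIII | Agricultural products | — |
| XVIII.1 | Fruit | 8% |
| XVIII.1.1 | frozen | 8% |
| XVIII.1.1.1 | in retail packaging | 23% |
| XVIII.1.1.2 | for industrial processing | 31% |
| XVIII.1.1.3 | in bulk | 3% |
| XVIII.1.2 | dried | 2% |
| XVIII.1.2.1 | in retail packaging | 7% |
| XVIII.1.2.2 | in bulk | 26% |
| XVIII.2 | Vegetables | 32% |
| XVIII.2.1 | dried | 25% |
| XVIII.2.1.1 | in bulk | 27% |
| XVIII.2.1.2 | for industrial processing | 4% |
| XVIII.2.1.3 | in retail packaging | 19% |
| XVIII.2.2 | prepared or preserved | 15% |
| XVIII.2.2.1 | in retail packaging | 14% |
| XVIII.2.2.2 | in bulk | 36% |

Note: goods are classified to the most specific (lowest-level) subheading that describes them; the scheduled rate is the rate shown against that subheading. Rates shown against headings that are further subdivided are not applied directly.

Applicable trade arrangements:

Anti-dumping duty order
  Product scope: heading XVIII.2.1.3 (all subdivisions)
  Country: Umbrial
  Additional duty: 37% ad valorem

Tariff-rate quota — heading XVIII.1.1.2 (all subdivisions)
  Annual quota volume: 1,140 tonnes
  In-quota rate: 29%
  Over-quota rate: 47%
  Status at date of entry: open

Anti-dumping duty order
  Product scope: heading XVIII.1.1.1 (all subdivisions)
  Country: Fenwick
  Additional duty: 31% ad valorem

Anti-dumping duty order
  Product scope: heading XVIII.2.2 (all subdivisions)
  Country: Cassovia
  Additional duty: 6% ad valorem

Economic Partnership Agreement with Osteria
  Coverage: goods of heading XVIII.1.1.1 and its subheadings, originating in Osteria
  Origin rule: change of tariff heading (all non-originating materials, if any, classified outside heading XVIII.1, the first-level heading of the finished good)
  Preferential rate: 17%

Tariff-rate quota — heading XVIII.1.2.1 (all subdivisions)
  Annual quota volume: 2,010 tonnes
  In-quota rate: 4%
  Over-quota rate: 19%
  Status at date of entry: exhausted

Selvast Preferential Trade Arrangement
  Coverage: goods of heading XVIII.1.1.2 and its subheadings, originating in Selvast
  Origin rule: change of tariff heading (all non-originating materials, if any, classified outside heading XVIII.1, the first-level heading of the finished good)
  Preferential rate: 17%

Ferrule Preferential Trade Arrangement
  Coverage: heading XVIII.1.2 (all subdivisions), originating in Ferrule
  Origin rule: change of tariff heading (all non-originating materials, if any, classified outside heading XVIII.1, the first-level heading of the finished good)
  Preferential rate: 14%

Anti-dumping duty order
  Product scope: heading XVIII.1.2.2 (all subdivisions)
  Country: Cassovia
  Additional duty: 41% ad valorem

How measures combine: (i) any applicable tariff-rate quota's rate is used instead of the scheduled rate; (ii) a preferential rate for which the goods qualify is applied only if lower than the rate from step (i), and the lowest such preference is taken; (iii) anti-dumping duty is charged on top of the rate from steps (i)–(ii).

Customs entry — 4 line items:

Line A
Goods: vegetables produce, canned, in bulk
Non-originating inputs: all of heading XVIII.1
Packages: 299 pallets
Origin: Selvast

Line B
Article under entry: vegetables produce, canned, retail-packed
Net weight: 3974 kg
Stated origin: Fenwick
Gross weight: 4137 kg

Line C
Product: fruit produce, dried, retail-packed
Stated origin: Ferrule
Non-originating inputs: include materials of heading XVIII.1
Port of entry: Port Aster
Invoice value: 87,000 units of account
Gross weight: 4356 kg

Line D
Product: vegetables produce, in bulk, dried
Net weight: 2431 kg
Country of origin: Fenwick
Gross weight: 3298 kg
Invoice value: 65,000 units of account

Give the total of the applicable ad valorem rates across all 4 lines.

96%

Line A: vegetables → XVIII.2; canned → XVIII.2.2; in bulk → XVIII.2.2.2. Scheduled 36%. Selvast agreement on XVIII.1.1.2: XVIII.2.2.2 not covered. → 36%.
Line B: vegetables → XVIII.2; canned → XVIII.2.2; retail-packed → XVIII.2.2.1. Scheduled 14%. No special measure applies. → 14%.
Line C: fruit → XVIII.1; dried → XVIII.1.2; retail-packed → XVIII.1.2.1. Scheduled 7%. quota on XVIII.1.2.1 exhausted → over-quota 19%; Ferrule agreement on XVIII.1.2: CTH not met. → 19%.
Line D: vegetables → XVIII.2; dried → XVIII.2.1; in bulk → XVIII.2.1.1. Scheduled 27%. No special measure applies. → 27%.
Sum: 36% + 14% + 19% + 27% = 96%.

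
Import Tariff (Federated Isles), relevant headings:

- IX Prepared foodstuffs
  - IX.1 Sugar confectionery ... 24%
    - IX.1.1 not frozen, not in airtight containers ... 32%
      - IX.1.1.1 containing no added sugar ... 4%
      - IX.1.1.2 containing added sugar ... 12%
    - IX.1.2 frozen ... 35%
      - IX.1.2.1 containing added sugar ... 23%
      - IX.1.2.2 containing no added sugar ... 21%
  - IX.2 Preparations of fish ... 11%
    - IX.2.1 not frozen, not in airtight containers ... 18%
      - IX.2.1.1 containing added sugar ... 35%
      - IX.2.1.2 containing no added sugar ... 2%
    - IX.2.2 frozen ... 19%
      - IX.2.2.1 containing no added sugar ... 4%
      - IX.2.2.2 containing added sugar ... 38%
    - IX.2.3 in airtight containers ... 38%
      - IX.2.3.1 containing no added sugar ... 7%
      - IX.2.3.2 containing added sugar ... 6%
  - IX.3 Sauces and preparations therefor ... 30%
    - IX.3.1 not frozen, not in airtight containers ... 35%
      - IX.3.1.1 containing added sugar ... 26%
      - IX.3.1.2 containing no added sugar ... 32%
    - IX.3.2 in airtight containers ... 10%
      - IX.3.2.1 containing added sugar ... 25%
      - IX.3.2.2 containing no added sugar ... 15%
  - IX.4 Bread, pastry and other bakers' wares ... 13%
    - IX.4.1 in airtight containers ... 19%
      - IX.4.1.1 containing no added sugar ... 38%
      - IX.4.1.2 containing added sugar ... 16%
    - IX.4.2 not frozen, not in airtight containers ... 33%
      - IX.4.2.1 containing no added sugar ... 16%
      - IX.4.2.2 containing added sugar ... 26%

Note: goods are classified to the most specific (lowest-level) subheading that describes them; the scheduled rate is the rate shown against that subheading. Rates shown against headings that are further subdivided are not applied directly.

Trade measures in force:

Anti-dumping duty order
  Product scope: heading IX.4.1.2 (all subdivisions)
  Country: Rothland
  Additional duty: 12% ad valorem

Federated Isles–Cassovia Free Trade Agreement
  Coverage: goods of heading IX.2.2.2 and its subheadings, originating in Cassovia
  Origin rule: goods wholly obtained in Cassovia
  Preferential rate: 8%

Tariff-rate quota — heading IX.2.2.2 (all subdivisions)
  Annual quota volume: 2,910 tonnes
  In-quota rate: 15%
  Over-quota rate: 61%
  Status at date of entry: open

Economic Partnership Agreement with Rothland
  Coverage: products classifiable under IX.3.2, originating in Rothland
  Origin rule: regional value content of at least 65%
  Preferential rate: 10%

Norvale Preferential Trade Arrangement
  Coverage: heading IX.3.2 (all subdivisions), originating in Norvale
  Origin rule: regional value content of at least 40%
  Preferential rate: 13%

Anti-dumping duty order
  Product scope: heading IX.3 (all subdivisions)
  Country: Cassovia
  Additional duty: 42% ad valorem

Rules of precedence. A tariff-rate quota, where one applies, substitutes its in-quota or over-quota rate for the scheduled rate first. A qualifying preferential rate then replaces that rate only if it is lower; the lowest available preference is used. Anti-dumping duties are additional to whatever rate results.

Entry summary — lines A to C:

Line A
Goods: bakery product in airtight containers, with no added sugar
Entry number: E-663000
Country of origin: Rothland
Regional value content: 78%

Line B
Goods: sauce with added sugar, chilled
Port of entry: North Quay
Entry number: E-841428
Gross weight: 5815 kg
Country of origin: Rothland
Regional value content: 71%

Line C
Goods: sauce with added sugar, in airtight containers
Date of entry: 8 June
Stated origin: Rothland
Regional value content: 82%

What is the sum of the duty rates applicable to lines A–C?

74%

Line A: bakery product → IX.4; in airtight containers → IX.4.1; with no added sugar → IX.4.1.1. Scheduled 38%. Rothland agreement on IX.3.2: IX.4.1.1 not covered. → 38%.
Line B: sauce → IX.3; chilled → IX.3.1; with added sugar → IX.3.1.1. Scheduled 26%. Rothland agreement on IX.3.2: IX.3.1.1 not covered. → 26%.
Line C: sauce → IX.3; in airtight containers → IX.3.2; with added sugar → IX.3.2.1. Scheduled 25%. Rothland agreement on IX.3.2: RVC ≥ 65% → 10% available; preferential 10%. → 10%.
Sum: 38% + 26% + 10% = 74%.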